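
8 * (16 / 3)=128 / 3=42.67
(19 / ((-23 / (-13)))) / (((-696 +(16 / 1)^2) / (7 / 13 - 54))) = 2641 / 2024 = 1.30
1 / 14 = 0.07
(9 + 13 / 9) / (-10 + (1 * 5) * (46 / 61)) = -2867 / 1710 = -1.68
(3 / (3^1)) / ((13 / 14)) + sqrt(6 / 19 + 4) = 14 / 13 + sqrt(1558) / 19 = 3.15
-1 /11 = -0.09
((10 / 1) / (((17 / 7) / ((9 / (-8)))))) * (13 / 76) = -4095 / 5168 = -0.79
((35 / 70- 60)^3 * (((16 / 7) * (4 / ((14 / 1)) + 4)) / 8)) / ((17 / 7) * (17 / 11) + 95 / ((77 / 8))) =-39721605 / 2098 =-18933.08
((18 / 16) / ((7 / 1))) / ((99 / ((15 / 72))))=5 / 14784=0.00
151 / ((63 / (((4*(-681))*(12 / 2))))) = -274216 / 7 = -39173.71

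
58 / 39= 1.49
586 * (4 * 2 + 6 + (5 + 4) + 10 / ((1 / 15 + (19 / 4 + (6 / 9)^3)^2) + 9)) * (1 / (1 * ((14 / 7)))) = 13742502527 / 2013893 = 6823.85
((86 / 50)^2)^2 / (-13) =-3418801 / 5078125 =-0.67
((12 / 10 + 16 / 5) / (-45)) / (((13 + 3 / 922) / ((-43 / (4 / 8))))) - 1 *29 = -76483801 / 2697525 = -28.35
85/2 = 42.50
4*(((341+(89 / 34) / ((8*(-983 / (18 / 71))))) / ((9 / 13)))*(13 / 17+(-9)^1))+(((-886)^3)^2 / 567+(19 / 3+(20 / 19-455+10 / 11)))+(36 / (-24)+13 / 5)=20391929769209704113067029401 / 23902264850310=853137972360189.60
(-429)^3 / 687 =-26317863 / 229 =-114925.17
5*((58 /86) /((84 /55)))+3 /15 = 43487 /18060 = 2.41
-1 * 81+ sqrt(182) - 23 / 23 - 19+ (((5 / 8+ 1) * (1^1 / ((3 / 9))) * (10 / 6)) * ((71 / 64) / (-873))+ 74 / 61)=-86.31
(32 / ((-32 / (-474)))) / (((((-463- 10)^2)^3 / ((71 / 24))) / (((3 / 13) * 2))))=0.00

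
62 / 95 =0.65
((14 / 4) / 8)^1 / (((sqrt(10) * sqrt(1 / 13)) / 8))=7 * sqrt(130) / 20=3.99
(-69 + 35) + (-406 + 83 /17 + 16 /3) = -21919 /51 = -429.78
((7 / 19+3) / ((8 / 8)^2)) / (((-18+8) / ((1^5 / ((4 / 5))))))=-8 / 19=-0.42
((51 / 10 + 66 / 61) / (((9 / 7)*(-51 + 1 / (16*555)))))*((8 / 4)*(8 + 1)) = -6697296 / 3946517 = -1.70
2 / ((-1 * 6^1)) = -1 / 3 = -0.33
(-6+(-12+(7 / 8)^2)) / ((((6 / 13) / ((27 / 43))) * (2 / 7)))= -903357 / 11008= -82.06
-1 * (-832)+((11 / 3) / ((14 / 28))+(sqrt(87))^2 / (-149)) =374921 / 447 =838.75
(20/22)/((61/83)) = 830/671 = 1.24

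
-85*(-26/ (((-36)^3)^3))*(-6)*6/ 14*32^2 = 1105/ 19284931008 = 0.00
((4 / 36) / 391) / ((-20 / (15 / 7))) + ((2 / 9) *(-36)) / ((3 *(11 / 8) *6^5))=-24569 / 87792012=-0.00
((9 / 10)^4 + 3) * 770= 2815197 / 1000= 2815.20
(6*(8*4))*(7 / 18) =224 / 3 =74.67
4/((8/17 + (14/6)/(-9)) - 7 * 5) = -459/3992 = -0.11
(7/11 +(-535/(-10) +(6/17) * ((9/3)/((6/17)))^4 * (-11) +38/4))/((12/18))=-5333457/176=-30303.73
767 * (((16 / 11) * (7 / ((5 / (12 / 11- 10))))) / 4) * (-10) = 4209296 / 121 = 34787.57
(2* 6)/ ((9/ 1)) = 4/ 3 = 1.33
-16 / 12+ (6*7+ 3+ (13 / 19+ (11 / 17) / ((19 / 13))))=43405 / 969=44.79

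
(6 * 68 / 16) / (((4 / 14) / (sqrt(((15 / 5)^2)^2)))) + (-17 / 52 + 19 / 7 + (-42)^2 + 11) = 2580.64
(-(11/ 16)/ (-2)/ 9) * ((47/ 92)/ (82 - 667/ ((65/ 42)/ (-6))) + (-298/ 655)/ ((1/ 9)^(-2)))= -50514587189/ 243775911985920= -0.00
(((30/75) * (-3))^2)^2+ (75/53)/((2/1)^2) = 321627/132500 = 2.43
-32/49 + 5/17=-299/833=-0.36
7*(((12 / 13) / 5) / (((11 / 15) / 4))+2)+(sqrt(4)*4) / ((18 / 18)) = 4154 / 143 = 29.05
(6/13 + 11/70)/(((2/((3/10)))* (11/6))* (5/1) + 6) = 5067/549640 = 0.01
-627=-627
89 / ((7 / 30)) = 2670 / 7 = 381.43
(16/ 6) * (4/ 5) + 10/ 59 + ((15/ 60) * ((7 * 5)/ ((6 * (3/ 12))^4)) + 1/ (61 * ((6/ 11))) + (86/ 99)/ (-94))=6107034949/ 1507153230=4.05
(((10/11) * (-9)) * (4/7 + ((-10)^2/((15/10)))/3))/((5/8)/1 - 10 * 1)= 22976/1155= 19.89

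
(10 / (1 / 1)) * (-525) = -5250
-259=-259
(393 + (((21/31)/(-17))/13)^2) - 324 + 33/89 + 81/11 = 3525988659462/45950540779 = 76.73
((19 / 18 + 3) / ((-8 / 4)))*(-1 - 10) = 803 / 36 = 22.31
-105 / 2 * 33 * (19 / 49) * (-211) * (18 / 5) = 3572019 / 7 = 510288.43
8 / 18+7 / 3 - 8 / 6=13 / 9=1.44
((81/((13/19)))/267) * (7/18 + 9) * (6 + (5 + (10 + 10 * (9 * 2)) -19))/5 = 67431/445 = 151.53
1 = 1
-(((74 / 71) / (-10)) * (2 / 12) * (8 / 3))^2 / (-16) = 1369 / 10208025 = 0.00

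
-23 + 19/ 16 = -349/ 16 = -21.81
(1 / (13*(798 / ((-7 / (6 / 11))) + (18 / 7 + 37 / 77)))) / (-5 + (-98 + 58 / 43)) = 3311 / 258715119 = 0.00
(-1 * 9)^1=-9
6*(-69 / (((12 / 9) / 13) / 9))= -72657 / 2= -36328.50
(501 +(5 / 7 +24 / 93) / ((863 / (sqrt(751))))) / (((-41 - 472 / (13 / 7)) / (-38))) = 104234 * sqrt(751) / 718558827 +82498 / 1279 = 64.51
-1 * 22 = -22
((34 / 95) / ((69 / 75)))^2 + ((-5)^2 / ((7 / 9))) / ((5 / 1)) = 8795905 / 1336783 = 6.58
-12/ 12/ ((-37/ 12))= 12/ 37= 0.32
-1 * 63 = -63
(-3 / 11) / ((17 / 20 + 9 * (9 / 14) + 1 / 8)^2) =-78400 / 13139313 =-0.01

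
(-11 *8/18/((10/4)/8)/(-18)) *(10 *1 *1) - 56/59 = 37000/4779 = 7.74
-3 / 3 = -1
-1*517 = -517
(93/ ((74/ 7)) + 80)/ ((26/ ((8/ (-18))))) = -6571/ 4329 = -1.52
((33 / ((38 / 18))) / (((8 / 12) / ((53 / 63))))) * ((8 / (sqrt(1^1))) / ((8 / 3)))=59.18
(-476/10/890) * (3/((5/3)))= -1071/11125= -0.10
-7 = -7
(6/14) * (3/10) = 9/70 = 0.13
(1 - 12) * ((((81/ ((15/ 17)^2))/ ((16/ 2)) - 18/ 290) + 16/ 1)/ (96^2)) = -1846559/ 53452800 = -0.03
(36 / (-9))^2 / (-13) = -1.23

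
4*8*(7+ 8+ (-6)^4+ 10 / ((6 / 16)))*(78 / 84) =834704 / 21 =39747.81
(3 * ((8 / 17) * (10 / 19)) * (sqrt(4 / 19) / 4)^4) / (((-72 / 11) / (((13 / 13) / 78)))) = -55 / 218280816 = -0.00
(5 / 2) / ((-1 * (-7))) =5 / 14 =0.36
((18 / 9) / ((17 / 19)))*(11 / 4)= 209 / 34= 6.15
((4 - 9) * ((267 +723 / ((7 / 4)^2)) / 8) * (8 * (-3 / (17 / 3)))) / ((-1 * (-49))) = 1109295 / 40817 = 27.18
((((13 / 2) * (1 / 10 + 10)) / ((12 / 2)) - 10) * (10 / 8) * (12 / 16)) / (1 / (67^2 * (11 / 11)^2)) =507257 / 128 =3962.95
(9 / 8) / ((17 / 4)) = 9 / 34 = 0.26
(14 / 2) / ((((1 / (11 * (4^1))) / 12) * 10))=1848 / 5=369.60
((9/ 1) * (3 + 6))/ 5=81/ 5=16.20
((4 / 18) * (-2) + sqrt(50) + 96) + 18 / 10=104.43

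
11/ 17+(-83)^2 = 117124/ 17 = 6889.65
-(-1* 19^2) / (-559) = -361 / 559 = -0.65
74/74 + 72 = 73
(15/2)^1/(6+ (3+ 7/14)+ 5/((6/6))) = 15/29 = 0.52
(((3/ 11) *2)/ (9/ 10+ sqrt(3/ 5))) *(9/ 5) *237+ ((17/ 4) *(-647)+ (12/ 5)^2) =-13449923/ 7700 - 17064 *sqrt(15)/ 77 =-2605.04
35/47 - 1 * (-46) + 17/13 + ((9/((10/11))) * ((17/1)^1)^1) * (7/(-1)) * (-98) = 352858159/3055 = 115501.85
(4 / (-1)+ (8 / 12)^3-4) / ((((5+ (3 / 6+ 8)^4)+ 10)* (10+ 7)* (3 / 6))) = -6656 / 38446299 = -0.00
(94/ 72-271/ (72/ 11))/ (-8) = 2887/ 576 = 5.01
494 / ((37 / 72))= 35568 / 37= 961.30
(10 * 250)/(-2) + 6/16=-9997/8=-1249.62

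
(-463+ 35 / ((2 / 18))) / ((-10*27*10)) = 37 / 675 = 0.05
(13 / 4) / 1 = 13 / 4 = 3.25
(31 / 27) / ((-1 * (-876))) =31 / 23652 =0.00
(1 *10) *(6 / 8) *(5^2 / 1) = 375 / 2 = 187.50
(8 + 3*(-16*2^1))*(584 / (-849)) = 60.53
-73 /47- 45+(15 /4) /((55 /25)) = -92747 /2068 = -44.85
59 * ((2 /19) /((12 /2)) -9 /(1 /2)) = -60475 /57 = -1060.96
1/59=0.02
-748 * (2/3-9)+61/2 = 37583/6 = 6263.83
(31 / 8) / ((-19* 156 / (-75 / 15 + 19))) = -217 / 11856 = -0.02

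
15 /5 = 3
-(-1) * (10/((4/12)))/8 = 15/4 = 3.75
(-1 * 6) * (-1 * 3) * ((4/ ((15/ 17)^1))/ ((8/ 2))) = 102/ 5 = 20.40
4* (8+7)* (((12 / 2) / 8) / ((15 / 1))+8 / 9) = 169 / 3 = 56.33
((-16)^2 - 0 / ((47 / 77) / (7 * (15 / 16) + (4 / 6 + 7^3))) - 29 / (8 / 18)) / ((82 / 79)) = 60277 / 328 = 183.77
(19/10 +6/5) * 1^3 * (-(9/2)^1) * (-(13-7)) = 837/10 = 83.70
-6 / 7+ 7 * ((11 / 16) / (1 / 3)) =1521 / 112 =13.58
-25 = -25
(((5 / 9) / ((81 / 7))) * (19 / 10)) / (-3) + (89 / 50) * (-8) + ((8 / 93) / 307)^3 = -14.27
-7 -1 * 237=-244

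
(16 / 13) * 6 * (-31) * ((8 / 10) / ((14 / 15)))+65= -11941 / 91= -131.22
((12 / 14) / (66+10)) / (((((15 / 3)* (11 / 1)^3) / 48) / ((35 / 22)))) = 36 / 278179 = 0.00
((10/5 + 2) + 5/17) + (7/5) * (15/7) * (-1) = 22/17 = 1.29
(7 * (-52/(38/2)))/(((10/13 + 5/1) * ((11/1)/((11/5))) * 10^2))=-1183/178125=-0.01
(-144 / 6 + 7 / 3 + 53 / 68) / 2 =-4261 / 408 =-10.44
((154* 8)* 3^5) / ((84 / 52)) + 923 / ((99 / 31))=18376085 / 99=185617.02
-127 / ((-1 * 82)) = 127 / 82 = 1.55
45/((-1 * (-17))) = 45/17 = 2.65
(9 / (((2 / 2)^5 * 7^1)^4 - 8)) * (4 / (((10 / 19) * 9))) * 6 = 228 / 11965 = 0.02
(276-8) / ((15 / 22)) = 5896 / 15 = 393.07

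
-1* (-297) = 297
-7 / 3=-2.33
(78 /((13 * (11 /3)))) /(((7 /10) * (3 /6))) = 360 /77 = 4.68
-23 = -23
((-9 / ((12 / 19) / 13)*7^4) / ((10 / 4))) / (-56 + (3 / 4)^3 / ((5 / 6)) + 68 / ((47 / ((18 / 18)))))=1337914032 / 406433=3291.84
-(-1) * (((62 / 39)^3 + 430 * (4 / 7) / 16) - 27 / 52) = 31317947 / 1660932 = 18.86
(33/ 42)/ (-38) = -11/ 532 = -0.02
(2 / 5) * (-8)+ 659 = 3279 / 5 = 655.80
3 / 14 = 0.21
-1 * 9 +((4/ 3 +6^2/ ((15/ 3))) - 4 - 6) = -157/ 15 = -10.47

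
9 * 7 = 63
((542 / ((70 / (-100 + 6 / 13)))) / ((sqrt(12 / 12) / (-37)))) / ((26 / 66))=72387.65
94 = 94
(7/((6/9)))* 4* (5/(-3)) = -70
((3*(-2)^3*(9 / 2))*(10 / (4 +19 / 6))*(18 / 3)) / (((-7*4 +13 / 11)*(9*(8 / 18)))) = 8.43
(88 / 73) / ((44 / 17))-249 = -248.53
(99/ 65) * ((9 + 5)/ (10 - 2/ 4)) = 2.24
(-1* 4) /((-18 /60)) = 40 /3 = 13.33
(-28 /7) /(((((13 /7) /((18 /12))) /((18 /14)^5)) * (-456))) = 0.02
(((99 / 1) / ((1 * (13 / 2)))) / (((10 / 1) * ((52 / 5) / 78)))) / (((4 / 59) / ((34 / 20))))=297891 / 1040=286.43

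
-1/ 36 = -0.03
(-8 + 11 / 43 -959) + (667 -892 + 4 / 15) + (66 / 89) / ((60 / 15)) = -136772249 / 114810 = -1191.29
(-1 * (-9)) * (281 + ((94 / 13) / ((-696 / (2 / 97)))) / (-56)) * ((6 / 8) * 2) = 31074288759 / 8191456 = 3793.50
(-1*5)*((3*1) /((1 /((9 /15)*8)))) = -72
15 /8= 1.88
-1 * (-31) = 31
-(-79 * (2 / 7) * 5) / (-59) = -790 / 413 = -1.91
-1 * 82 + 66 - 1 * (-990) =974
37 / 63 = 0.59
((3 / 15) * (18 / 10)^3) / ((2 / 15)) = 2187 / 250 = 8.75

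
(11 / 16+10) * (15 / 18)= 8.91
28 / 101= 0.28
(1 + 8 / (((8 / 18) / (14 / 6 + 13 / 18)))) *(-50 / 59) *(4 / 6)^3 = -22400 / 1593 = -14.06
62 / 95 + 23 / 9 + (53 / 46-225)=-8677757 / 39330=-220.64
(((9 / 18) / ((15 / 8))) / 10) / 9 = 2 / 675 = 0.00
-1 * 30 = -30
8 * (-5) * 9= -360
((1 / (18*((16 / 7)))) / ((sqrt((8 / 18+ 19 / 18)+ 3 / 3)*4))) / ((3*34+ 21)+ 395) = sqrt(10) / 426240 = 0.00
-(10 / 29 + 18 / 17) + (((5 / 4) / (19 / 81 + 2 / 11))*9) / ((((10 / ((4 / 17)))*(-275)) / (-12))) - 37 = -175476729 / 4572575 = -38.38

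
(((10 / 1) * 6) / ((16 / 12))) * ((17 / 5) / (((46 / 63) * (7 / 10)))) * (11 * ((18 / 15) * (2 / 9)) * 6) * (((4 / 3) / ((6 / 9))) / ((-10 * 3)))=-40392 / 115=-351.23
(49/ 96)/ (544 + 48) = 49/ 56832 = 0.00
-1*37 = -37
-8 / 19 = -0.42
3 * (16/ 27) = 1.78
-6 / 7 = -0.86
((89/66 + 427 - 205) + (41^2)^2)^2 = 34787832915011089/4356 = 7986187537881.33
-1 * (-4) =4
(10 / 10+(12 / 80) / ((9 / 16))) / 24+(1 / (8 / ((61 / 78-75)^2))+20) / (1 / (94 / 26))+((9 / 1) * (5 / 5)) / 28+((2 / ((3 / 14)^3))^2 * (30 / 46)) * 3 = 382294251697103 / 4584172320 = 83394.39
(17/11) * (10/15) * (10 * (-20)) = -6800/33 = -206.06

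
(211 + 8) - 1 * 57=162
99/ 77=9/ 7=1.29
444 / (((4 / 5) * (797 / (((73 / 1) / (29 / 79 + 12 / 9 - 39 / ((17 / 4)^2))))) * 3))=-924997965 / 25042537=-36.94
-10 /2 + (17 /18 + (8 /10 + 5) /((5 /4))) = 263 /450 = 0.58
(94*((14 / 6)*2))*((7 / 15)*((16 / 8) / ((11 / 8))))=147392 / 495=297.76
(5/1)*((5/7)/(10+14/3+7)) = 0.16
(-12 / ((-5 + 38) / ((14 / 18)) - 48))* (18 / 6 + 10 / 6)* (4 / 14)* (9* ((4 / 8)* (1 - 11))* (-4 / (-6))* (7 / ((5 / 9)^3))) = -3517.14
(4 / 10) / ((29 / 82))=164 / 145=1.13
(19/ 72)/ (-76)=-1/ 288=-0.00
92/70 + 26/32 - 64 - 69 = -73289/560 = -130.87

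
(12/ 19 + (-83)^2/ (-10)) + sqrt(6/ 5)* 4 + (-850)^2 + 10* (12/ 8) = 4* sqrt(30)/ 5 + 137147079/ 190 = 721831.11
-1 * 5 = -5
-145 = -145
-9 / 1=-9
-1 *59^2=-3481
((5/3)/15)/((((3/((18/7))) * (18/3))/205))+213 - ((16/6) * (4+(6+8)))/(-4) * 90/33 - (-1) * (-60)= 130964/693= 188.98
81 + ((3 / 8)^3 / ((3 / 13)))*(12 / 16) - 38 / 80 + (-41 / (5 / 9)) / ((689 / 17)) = 111298991 / 1411072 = 78.88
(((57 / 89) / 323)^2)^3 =729 / 11995920202280213809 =0.00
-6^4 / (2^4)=-81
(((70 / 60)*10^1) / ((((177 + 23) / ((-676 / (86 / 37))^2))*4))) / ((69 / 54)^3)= 66509115309 / 112483915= 591.28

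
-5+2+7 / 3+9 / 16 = -5 / 48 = -0.10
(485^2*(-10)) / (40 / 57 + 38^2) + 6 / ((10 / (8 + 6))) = -333466317 / 205870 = -1619.79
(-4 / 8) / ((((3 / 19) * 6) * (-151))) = 19 / 5436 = 0.00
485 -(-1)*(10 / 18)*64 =520.56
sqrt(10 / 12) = sqrt(30) / 6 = 0.91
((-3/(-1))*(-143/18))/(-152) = 143/912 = 0.16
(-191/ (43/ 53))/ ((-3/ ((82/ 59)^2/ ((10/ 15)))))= 34033526/ 149683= 227.37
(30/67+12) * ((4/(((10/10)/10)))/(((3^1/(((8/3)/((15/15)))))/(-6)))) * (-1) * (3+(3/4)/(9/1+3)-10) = -1234320/67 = -18422.69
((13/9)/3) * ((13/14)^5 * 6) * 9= 4826809/268912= 17.95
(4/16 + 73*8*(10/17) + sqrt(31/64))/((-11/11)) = -23377/68 - sqrt(31)/8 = -344.48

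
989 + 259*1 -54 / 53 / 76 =2513445 / 2014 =1247.99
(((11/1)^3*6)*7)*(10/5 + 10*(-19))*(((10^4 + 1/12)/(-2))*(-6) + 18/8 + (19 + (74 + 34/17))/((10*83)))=-26171124817992/83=-315314756843.28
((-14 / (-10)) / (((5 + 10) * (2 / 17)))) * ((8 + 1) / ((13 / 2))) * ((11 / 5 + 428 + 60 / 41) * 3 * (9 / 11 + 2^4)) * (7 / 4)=1888186923 / 45100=41866.67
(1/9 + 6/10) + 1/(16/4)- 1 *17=-2887/180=-16.04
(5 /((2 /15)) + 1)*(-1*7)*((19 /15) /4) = -85.34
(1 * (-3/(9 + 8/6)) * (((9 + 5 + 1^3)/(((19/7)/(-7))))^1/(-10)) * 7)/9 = -1029/1178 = -0.87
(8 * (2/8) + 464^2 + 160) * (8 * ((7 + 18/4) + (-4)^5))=-1745209800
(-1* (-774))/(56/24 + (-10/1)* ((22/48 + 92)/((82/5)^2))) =-20817504/29701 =-700.90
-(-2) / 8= 1 / 4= 0.25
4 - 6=-2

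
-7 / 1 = -7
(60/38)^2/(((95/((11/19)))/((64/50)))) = 12672/651605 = 0.02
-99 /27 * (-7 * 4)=308 /3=102.67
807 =807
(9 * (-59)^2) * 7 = 219303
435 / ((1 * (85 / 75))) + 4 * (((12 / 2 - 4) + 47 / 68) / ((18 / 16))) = 20063 / 51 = 393.39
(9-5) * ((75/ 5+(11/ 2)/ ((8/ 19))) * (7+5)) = 1347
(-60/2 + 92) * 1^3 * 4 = 248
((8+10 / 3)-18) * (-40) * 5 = 4000 / 3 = 1333.33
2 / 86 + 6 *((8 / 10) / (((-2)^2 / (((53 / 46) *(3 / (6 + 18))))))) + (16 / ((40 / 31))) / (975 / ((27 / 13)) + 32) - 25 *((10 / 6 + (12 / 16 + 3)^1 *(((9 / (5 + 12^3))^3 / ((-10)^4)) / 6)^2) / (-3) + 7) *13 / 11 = -29138714248681760582761858703555163319 / 153213899341656012192789518937600000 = -190.18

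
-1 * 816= -816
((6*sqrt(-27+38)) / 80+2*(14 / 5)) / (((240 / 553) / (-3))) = -3871 / 100 - 1659*sqrt(11) / 3200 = -40.43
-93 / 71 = -1.31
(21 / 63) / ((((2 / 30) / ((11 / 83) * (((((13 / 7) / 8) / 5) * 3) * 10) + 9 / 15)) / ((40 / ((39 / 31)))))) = 942090 / 7553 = 124.73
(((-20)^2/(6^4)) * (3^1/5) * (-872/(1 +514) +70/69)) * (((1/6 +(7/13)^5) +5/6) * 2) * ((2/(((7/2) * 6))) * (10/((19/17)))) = -0.22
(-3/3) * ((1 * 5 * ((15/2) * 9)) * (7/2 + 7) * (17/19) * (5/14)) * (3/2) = -516375/304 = -1698.60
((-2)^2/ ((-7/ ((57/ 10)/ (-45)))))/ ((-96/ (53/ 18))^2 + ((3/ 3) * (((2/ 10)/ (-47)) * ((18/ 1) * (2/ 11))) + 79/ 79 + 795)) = 0.00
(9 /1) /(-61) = -9 /61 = -0.15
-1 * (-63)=63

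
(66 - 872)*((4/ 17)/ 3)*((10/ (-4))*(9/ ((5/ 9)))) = 43524/ 17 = 2560.24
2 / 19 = 0.11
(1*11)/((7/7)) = 11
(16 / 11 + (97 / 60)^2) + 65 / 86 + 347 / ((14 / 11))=3307293599 / 11919600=277.47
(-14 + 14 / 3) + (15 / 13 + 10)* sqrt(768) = -28 / 3 + 2320* sqrt(3) / 13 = 299.77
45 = 45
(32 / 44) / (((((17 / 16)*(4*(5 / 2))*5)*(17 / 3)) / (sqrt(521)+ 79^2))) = 192*sqrt(521) / 79475+ 1198272 / 79475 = 15.13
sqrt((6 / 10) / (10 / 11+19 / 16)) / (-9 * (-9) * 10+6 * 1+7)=4 * sqrt(6765) / 506145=0.00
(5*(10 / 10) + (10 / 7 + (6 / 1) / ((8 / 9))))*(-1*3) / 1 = -1107 / 28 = -39.54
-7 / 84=-1 / 12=-0.08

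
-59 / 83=-0.71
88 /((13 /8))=704 /13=54.15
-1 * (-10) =10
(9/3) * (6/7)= 18/7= 2.57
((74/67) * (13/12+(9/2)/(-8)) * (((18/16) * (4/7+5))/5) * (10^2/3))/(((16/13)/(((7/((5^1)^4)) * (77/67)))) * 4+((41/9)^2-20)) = 14624985375/233167961744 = 0.06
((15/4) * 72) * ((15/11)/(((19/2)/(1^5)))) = 8100/209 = 38.76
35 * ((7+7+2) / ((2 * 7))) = 40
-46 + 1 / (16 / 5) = -731 / 16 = -45.69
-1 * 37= -37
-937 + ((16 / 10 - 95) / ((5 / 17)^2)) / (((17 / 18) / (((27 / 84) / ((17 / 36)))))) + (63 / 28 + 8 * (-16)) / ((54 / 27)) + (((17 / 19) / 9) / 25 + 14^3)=1156270337 / 1197000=965.97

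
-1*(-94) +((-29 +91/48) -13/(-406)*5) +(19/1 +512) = 5827457/9744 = 598.06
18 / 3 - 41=-35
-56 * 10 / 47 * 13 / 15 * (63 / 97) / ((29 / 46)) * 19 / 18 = -4453904 / 396633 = -11.23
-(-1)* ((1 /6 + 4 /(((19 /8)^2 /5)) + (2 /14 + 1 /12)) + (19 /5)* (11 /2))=1255341 /50540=24.84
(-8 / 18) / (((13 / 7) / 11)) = -308 / 117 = -2.63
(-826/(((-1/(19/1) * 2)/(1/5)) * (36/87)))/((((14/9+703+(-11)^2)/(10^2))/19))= 8728.86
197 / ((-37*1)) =-197 / 37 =-5.32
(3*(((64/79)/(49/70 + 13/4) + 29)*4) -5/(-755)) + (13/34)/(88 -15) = 819761425541/2339014462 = 350.47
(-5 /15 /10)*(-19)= 19 /30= 0.63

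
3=3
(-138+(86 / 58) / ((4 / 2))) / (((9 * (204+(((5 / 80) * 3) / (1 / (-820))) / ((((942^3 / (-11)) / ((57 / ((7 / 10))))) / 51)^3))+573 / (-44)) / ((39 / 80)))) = -543132629948682131632142020152 / 14796973591758131535163515849955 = -0.04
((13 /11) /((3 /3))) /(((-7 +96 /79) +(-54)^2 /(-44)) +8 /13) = -13351 /807082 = -0.02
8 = 8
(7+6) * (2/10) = 13/5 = 2.60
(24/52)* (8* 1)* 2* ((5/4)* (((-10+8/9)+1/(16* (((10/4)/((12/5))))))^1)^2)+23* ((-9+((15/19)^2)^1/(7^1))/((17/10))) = 1198087201522/1884826125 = 635.65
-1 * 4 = -4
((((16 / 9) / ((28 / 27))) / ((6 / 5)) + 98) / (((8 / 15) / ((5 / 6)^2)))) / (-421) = -3625 / 11788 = -0.31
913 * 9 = 8217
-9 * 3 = -27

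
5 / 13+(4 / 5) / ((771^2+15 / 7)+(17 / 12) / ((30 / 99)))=832229857 / 2163790057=0.38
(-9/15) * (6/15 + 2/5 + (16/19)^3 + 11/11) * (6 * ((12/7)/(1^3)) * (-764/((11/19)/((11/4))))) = 3391697016/63175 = 53687.33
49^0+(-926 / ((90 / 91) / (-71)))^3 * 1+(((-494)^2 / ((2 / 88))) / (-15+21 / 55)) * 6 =1793564471128732125944 / 6105375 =293768109432873.84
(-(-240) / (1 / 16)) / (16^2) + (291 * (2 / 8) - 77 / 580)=25409 / 290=87.62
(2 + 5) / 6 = 7 / 6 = 1.17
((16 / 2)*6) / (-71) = -48 / 71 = -0.68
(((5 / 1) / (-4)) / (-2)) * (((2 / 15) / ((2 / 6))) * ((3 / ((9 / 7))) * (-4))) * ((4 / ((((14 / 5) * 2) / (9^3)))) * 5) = -6075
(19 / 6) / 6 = 19 / 36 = 0.53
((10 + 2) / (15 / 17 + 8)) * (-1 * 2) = -408 / 151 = -2.70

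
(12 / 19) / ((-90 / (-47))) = 0.33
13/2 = 6.50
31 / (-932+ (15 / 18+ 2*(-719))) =-186 / 14215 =-0.01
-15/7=-2.14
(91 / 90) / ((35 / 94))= 611 / 225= 2.72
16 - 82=-66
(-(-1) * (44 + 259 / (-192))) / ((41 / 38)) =155591 / 3936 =39.53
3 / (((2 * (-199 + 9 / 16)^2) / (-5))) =-384 / 2016125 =-0.00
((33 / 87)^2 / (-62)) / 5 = -0.00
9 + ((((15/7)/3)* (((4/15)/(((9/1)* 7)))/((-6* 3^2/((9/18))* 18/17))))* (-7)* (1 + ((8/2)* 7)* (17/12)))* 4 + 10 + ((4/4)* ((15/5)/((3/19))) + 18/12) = 10892995/275562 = 39.53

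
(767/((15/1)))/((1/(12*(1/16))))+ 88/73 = 57751/1460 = 39.56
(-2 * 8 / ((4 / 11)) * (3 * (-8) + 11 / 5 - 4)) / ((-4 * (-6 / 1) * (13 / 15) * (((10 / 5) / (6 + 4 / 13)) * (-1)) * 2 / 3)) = -174537 / 676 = -258.19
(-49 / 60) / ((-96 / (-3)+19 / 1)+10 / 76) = -931 / 58290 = -0.02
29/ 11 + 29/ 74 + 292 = 240153/ 814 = 295.03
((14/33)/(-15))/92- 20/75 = -6079/22770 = -0.27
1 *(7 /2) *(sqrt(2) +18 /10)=7 *sqrt(2) /2 +63 /10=11.25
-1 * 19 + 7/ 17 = -18.59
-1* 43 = -43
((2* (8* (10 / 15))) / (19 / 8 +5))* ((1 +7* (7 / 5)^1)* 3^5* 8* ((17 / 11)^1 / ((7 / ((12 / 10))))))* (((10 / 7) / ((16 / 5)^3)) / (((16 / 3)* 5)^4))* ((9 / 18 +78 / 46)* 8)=912484197 / 74897715200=0.01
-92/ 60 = -23/ 15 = -1.53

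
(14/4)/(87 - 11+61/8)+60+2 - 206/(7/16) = -1914482/4683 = -408.82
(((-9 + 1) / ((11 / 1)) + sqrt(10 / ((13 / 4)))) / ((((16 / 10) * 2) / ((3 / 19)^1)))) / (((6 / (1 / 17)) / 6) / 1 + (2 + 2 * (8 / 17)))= -85 / 47234 + 85 * sqrt(130) / 223288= 0.00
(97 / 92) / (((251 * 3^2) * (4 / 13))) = 1261 / 831312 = 0.00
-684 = -684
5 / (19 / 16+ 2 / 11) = 880 / 241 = 3.65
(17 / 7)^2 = 289 / 49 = 5.90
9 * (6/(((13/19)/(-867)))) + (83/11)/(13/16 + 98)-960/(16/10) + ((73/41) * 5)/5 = -639815451719/9269403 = -69024.45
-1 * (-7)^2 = -49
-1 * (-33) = 33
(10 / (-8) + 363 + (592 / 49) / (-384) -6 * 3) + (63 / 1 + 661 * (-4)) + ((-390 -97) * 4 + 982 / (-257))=-1266080819 / 302232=-4189.10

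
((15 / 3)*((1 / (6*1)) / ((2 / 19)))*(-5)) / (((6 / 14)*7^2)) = -475 / 252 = -1.88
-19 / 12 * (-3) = 19 / 4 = 4.75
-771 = -771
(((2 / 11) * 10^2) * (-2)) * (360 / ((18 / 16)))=-11636.36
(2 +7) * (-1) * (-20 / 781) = 180 / 781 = 0.23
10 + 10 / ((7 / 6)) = 130 / 7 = 18.57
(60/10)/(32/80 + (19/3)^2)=270/1823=0.15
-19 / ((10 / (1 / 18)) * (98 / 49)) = -19 / 360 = -0.05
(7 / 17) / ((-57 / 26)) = -182 / 969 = -0.19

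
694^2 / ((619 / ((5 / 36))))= 602045 / 5571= 108.07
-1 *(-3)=3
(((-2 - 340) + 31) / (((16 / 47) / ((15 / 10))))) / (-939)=14617 / 10016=1.46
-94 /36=-47 /18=-2.61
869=869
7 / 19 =0.37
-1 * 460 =-460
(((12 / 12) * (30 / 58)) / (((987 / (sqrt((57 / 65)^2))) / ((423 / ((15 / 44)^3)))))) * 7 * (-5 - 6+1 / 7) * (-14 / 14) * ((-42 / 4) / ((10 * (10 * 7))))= -46127136 / 8246875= -5.59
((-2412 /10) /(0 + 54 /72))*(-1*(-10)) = -3216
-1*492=-492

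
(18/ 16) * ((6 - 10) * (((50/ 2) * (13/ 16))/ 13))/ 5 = -45/ 32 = -1.41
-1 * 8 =-8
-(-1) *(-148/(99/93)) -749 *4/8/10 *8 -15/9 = -440.30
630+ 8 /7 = 4418 /7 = 631.14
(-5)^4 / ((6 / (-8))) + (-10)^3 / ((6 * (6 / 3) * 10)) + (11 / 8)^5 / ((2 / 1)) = -164995247 / 196608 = -839.21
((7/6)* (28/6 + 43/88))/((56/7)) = 9527/12672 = 0.75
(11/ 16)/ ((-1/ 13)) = -143/ 16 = -8.94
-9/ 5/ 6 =-3/ 10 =-0.30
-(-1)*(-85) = -85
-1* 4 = -4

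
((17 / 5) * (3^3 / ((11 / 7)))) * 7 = 22491 / 55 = 408.93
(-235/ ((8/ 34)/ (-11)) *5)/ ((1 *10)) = 43945/ 8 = 5493.12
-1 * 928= -928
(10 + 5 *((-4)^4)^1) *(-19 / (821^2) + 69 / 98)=29996993715 / 33028009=908.23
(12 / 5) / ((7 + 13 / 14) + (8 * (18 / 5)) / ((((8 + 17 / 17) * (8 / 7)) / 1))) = 168 / 751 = 0.22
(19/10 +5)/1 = 69/10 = 6.90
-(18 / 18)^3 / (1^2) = -1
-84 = -84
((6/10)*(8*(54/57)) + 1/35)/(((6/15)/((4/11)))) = 6086/1463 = 4.16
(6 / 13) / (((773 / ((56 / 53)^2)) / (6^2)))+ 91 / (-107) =-2496236099 / 3020357587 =-0.83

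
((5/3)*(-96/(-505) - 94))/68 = -23687/10302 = -2.30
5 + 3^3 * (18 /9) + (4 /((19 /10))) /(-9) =10049 /171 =58.77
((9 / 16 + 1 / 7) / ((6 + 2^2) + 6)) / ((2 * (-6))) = -79 / 21504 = -0.00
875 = 875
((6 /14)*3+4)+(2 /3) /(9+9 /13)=1012 /189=5.35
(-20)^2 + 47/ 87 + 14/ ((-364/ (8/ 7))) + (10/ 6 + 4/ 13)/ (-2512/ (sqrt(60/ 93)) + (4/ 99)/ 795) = 48025815514872846825709/ 119915761148700525372-4992335517015 * sqrt(155)/ 98453005869212254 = 400.50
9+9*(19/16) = 315/16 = 19.69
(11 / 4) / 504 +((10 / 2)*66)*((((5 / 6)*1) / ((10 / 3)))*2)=332651 / 2016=165.01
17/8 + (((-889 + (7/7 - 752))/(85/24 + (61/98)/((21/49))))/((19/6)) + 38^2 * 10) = 1828550357/127528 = 14338.42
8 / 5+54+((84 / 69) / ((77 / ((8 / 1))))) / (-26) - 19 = 601807 / 16445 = 36.60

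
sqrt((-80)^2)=80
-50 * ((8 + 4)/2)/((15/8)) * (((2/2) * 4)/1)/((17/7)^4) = -1536640/83521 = -18.40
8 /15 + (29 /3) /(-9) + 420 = 56627 /135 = 419.46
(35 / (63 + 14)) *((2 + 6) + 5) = 65 / 11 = 5.91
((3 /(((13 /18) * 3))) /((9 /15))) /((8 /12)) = 45 /13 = 3.46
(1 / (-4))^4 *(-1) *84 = -21 / 64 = -0.33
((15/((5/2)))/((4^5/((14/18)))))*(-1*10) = -35/768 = -0.05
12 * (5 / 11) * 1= 60 / 11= 5.45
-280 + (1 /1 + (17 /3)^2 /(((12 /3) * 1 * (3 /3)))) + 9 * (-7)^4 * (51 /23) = 39449759 /828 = 47644.64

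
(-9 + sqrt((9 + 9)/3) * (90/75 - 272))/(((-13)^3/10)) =90/2197 + 2708 * sqrt(6)/2197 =3.06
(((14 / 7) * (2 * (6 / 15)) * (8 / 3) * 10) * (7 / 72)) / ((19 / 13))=2.84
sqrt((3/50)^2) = 3/50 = 0.06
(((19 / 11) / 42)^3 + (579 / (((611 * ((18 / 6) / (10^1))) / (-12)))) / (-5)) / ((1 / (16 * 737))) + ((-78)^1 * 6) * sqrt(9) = 60246021702466 / 684674991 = 87992.15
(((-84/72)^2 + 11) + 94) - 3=3721/36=103.36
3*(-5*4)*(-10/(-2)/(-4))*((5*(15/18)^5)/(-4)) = -390625/10368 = -37.68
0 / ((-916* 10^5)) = 0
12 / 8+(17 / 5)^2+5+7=1253 / 50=25.06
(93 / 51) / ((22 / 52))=4.31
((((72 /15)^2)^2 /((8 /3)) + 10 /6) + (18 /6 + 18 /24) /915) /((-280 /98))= -642858209 /9150000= -70.26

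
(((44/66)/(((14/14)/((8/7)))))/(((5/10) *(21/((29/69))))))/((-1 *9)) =-928/273861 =-0.00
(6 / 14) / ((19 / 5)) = 15 / 133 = 0.11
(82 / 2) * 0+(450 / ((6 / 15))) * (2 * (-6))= -13500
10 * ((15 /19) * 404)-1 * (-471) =69549 /19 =3660.47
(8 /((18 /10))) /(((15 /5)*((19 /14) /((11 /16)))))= 385 /513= 0.75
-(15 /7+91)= -93.14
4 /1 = 4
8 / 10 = 4 / 5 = 0.80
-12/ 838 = -6/ 419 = -0.01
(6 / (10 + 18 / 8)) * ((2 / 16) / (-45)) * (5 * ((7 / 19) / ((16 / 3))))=-1 / 2128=-0.00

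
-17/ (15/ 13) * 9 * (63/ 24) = -13923/ 40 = -348.08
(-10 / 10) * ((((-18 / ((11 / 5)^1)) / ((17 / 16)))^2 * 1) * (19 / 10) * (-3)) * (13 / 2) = 76826880 / 34969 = 2197.00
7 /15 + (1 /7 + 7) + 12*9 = 12139 /105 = 115.61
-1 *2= -2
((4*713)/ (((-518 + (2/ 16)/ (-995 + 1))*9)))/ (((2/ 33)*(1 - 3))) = 5669776/ 1123401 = 5.05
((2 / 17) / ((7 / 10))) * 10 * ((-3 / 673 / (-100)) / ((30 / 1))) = 1 / 400435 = 0.00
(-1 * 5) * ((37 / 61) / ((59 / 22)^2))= -89540 / 212341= -0.42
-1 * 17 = -17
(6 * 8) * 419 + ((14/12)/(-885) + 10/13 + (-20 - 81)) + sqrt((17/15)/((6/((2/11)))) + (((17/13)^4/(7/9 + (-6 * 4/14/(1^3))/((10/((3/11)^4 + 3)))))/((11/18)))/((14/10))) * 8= 8 * sqrt(14880708779671488526685)/33763966665 + 1381412339/69030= 20040.67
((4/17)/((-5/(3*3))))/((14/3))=-54/595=-0.09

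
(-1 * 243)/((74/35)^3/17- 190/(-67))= -3955604625/55212086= -71.64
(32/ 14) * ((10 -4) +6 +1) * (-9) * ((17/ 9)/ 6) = -1768/ 21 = -84.19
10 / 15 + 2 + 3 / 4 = 41 / 12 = 3.42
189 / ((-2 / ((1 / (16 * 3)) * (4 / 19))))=-63 / 152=-0.41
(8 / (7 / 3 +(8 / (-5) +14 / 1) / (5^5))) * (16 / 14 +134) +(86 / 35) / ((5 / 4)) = 8906438984 / 19173175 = 464.53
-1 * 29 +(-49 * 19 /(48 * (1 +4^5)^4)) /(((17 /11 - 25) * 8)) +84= 6014632288500010241 /109356950700000000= 55.00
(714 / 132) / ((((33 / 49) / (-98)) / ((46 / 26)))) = -6571537 / 4719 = -1392.57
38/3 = 12.67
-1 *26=-26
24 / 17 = 1.41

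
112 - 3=109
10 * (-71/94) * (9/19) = -3195/893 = -3.58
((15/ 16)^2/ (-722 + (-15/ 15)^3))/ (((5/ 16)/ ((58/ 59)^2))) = -12615/ 3355684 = -0.00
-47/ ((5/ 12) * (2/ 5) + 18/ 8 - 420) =564/ 5011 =0.11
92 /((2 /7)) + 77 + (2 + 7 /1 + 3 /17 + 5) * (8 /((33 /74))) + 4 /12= 366698 /561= 653.65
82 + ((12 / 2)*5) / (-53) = 4316 / 53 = 81.43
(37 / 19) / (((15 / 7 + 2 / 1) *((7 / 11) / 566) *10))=115181 / 2755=41.81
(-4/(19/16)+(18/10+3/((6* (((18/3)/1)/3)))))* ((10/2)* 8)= -1002/19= -52.74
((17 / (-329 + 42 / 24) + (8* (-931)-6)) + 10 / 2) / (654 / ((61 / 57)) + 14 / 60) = -12.18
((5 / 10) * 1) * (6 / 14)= 3 / 14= 0.21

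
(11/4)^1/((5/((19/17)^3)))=75449/98260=0.77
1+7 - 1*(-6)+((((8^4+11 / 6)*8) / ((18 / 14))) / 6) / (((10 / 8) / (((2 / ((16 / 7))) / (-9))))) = -1153733 / 3645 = -316.52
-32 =-32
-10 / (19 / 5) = -50 / 19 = -2.63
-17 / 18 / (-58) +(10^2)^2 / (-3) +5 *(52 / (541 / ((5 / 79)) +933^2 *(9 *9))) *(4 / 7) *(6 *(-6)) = -10323401124247 / 3097035396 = -3333.32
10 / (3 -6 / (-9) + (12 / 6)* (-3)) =-30 / 7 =-4.29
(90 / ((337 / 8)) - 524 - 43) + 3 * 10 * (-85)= -1049709 / 337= -3114.86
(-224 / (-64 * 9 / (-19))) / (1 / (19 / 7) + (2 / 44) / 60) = -555940 / 27777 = -20.01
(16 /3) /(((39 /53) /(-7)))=-5936 /117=-50.74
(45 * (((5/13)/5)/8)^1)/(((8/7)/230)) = 36225/416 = 87.08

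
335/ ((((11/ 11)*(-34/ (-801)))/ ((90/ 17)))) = 12075075/ 289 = 41782.27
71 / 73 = 0.97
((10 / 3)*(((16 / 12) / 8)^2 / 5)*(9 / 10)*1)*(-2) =-1 / 30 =-0.03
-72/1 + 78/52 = -141/2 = -70.50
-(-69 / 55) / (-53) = -69 / 2915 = -0.02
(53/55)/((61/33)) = 159/305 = 0.52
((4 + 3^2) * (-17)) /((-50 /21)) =4641 /50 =92.82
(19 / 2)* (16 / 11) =152 / 11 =13.82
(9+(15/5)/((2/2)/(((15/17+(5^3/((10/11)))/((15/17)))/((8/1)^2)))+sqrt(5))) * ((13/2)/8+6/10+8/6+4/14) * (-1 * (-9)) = 2342456110665 * sqrt(5)/138318470192+165041112120291/691592350960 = 276.51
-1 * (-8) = 8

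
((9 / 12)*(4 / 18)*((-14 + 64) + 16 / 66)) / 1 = 829 / 99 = 8.37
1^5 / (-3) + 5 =14 / 3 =4.67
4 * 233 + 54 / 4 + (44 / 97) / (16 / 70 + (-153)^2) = 150285963001 / 158948662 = 945.50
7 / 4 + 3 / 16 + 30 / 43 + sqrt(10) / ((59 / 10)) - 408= -278891 / 688 + 10* sqrt(10) / 59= -404.83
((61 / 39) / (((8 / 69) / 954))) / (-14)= -669231 / 728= -919.27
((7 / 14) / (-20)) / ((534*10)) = -1 / 213600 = -0.00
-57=-57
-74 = -74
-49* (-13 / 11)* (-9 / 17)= -5733 / 187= -30.66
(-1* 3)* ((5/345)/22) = -1/506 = -0.00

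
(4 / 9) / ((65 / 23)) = 92 / 585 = 0.16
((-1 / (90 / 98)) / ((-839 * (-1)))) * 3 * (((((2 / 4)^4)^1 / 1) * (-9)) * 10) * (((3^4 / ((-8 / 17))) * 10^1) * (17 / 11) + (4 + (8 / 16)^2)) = -8589063 / 147664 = -58.17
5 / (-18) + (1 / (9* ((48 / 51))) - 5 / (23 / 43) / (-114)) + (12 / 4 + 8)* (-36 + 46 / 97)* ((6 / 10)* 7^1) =-50094696263 / 30520080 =-1641.37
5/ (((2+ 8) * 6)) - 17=-203/ 12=-16.92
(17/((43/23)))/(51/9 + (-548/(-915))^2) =327354975/216916897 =1.51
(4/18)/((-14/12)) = -4/21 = -0.19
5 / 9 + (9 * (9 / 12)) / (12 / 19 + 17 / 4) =6472 / 3339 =1.94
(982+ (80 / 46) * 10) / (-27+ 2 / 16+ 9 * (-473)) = -183888 / 788233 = -0.23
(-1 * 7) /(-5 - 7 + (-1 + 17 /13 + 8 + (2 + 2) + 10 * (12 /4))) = -91 /394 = -0.23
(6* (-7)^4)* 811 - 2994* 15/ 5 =11674284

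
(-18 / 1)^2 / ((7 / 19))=6156 / 7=879.43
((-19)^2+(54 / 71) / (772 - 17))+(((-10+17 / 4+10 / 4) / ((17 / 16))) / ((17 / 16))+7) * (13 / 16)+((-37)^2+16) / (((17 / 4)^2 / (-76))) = -79656425657 / 14580560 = -5463.19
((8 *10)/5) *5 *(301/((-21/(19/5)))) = -13072/3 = -4357.33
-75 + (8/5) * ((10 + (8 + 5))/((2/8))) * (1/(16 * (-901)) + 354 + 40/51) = 704796989/13515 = 52149.24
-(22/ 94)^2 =-121/ 2209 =-0.05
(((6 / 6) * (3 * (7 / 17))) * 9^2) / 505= 1701 / 8585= 0.20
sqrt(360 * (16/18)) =8 * sqrt(5) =17.89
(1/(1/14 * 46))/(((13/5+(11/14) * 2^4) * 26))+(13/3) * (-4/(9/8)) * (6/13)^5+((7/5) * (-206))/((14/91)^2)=-21251970932656/1744077465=-12185.22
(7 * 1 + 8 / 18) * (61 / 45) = 10.09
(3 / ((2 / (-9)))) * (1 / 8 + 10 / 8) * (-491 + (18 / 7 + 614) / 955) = 973571643 / 106960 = 9102.20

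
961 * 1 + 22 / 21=20203 / 21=962.05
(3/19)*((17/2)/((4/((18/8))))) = 459/608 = 0.75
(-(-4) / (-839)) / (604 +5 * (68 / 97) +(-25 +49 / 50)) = -19400 / 2374288617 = -0.00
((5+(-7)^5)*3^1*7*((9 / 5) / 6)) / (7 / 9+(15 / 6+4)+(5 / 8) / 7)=-266748552 / 18565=-14368.36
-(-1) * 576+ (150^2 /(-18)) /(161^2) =14929246 /25921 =575.95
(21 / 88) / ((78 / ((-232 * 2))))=-203 / 143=-1.42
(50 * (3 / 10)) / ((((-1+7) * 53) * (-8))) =-5 / 848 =-0.01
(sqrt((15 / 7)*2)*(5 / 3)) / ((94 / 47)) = 5*sqrt(210) / 42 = 1.73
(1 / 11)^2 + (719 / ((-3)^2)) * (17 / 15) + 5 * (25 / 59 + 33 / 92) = 8375526229 / 88666380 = 94.46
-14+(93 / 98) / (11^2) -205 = -2596809 / 11858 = -218.99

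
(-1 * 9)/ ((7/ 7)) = -9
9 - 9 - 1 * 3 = -3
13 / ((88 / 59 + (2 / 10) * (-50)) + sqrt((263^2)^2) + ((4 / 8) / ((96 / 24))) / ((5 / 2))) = 15340 / 81609439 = 0.00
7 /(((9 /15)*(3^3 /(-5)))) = -175 /81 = -2.16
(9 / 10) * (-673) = -6057 / 10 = -605.70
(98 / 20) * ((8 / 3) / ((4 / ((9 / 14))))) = 21 / 10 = 2.10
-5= -5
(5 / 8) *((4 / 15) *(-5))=-5 / 6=-0.83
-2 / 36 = -1 / 18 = -0.06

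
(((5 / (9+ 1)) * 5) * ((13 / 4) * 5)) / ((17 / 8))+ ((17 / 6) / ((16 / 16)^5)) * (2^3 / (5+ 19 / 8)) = 22.19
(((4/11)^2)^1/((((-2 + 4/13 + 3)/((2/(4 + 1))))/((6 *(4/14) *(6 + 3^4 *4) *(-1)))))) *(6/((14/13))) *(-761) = 888945408/9163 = 97014.67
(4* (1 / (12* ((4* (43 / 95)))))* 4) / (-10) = -19 / 258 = -0.07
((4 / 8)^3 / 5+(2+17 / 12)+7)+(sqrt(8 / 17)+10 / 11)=2*sqrt(34) / 17+14983 / 1320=12.04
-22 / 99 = -2 / 9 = -0.22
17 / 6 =2.83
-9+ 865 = 856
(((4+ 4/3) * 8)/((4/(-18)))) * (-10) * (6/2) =5760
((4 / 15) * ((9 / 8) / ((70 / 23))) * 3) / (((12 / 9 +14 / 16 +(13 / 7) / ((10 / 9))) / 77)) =5.87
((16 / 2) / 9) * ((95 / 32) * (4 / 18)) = 95 / 162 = 0.59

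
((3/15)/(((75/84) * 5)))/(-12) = -7/1875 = -0.00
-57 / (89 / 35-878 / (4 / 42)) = 1995 / 322576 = 0.01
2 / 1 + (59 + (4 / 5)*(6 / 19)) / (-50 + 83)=11899 / 3135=3.80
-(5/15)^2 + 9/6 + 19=367/18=20.39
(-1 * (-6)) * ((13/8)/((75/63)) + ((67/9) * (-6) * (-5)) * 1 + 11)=141419/100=1414.19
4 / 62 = 2 / 31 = 0.06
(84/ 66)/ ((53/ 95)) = 1330/ 583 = 2.28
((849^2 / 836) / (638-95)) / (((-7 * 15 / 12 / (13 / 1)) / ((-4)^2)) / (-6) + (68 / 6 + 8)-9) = 299853216 / 1952695151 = 0.15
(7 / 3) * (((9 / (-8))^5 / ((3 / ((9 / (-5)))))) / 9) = 45927 / 163840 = 0.28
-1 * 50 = -50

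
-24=-24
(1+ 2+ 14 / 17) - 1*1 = 48 / 17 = 2.82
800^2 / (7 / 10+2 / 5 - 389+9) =-6400000 / 3789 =-1689.10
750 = 750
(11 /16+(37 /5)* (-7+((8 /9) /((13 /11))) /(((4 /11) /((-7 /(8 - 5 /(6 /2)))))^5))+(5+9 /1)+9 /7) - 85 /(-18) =-1914295363021231 /1297872051840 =-1474.95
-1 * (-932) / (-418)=-466 / 209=-2.23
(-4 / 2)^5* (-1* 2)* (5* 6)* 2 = 3840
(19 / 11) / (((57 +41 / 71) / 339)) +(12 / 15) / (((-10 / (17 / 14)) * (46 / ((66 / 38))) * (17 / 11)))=10.17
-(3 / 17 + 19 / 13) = -362 / 221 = -1.64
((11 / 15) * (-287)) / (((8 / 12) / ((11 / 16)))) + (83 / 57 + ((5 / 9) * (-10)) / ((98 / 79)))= -295029373 / 1340640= -220.07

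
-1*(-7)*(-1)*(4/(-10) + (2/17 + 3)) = -1617/85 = -19.02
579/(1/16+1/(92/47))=213072/211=1009.82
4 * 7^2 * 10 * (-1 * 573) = -1123080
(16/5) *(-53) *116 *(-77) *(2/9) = 15148672/45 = 336637.16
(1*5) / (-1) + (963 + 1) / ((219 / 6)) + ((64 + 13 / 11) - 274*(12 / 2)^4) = -285078978 / 803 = -355017.41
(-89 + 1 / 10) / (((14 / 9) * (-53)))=1143 / 1060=1.08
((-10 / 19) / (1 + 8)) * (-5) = 50 / 171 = 0.29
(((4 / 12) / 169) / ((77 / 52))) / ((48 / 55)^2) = 275 / 157248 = 0.00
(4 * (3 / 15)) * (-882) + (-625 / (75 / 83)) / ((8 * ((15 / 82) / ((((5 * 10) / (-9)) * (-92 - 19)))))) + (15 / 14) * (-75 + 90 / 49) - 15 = -13533082508 / 46305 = -292259.64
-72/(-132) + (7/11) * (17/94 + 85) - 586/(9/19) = -11003039/9306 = -1182.36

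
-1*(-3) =3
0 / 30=0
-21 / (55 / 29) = -609 / 55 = -11.07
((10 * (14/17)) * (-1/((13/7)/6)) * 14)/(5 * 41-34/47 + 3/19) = -1.82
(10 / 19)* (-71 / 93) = -710 / 1767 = -0.40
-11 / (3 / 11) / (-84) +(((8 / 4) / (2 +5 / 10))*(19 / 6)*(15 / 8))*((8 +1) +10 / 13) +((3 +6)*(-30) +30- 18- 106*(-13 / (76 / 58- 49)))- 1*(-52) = -70985302 / 377559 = -188.01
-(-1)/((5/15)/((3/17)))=9/17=0.53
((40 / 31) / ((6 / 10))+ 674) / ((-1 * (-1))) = 62882 / 93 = 676.15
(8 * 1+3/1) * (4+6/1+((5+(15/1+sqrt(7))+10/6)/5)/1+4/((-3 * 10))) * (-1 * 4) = -3124/5 - 44 * sqrt(7)/5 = -648.08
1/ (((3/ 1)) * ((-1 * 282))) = -1/ 846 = -0.00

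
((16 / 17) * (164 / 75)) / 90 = 1312 / 57375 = 0.02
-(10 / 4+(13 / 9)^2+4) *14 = -9737 / 81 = -120.21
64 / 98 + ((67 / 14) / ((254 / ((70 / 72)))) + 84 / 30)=15553723 / 4480560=3.47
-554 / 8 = -277 / 4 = -69.25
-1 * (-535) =535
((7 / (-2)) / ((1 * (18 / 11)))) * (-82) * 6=3157 / 3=1052.33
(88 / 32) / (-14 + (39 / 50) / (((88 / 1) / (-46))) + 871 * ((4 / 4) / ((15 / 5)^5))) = -1470150 / 5786171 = -0.25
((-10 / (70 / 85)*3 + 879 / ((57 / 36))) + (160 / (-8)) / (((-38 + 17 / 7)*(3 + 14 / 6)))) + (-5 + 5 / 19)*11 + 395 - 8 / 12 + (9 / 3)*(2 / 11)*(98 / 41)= 51520425503 / 59743068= 862.37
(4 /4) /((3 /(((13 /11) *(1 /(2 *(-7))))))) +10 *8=36947 /462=79.97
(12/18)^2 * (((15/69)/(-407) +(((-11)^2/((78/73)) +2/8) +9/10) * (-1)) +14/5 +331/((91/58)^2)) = 106363272989/10464989535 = 10.16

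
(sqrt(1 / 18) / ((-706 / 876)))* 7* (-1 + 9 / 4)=-2555* sqrt(2) / 1412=-2.56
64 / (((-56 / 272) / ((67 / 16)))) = -9112 / 7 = -1301.71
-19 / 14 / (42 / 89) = -1691 / 588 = -2.88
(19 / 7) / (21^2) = 19 / 3087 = 0.01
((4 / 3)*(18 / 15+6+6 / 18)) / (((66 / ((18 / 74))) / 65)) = 2.41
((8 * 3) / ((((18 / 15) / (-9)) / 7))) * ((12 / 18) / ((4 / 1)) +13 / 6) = -2940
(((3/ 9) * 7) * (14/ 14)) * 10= 70/ 3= 23.33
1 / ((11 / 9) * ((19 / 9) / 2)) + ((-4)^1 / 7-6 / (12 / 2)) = -1165 / 1463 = -0.80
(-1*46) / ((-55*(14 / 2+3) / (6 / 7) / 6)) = 828 / 1925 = 0.43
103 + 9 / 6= 209 / 2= 104.50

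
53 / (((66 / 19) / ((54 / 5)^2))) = 489402 / 275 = 1779.64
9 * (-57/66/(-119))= 171/2618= 0.07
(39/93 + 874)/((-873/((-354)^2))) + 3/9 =-1132310597/9021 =-125519.41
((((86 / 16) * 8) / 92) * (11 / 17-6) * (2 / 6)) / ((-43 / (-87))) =-2639 / 1564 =-1.69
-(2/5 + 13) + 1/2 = -129/10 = -12.90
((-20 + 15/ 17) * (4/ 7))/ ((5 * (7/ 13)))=-3380/ 833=-4.06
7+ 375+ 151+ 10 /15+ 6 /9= 1603 /3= 534.33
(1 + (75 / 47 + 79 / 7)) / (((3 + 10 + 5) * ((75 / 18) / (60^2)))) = 219216 / 329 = 666.31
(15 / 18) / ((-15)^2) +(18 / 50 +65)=88241 / 1350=65.36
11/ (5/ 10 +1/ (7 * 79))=12166/ 555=21.92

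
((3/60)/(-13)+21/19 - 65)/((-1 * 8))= 7.99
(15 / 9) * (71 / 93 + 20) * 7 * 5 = 337925 / 279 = 1211.20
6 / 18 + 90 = 90.33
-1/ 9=-0.11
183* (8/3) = 488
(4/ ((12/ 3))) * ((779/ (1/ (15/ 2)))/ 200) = 2337/ 80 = 29.21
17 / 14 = 1.21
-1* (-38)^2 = -1444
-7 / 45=-0.16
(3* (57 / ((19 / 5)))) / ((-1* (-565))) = 9 / 113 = 0.08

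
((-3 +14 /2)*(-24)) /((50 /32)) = -1536 /25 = -61.44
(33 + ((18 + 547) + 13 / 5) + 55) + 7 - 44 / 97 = 321141 / 485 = 662.15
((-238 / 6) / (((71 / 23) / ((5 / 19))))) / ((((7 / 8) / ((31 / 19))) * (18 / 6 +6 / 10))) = -1.75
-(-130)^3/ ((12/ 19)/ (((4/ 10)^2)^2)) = 1335776/ 15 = 89051.73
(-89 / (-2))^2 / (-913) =-7921 / 3652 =-2.17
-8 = -8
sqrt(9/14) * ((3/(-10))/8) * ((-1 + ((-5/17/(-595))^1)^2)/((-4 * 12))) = -767349 * sqrt(14)/4583632480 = -0.00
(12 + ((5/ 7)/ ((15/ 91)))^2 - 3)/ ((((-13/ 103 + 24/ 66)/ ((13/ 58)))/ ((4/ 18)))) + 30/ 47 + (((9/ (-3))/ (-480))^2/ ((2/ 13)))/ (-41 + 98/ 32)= 372983496352709/ 57686185756800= 6.47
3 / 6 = 1 / 2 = 0.50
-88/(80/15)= -16.50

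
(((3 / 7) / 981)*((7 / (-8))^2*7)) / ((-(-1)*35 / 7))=49 / 104640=0.00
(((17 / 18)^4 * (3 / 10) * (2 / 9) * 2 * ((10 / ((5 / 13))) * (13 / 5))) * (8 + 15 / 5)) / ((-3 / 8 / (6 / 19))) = -621062156 / 9349425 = -66.43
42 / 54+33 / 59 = 1.34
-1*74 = -74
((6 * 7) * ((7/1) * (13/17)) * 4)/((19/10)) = 152880/323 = 473.31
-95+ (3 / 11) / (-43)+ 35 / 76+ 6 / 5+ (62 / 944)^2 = -93.34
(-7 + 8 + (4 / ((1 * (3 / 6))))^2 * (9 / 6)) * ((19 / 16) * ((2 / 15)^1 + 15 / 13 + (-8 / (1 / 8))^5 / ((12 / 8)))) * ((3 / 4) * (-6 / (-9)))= -257257803149567 / 6240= -41227212043.20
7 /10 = 0.70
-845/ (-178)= 845/ 178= 4.75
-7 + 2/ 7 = -47/ 7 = -6.71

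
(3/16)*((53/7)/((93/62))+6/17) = 241/238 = 1.01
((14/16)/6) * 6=7/8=0.88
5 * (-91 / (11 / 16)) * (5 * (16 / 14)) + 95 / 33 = -124705 / 33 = -3778.94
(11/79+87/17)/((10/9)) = 6354/1343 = 4.73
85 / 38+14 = 617 / 38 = 16.24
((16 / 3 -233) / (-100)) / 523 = 683 / 156900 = 0.00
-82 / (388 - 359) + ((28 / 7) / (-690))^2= -9759934 / 3451725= -2.83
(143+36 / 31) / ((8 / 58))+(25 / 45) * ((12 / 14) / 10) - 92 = 2482177 / 2604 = 953.22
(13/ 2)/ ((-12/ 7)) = -91/ 24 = -3.79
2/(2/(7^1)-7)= -14/47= -0.30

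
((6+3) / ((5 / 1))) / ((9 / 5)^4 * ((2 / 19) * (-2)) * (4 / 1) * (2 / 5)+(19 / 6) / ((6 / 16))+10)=961875 / 7966682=0.12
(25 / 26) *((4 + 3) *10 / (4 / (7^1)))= 6125 / 52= 117.79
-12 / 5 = -2.40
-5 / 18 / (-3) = 5 / 54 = 0.09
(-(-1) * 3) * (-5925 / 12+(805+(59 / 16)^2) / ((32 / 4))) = -1174.28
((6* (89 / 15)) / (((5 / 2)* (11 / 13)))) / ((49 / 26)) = 120328 / 13475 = 8.93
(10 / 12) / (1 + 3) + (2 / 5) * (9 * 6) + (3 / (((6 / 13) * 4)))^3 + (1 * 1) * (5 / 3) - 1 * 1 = 68521 / 2560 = 26.77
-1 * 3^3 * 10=-270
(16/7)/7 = 16/49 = 0.33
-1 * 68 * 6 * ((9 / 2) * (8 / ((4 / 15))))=-55080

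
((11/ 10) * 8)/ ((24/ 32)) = 176/ 15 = 11.73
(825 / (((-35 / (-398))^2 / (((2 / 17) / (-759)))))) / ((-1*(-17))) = -316808 / 325703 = -0.97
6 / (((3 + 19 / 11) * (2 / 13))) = 33 / 4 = 8.25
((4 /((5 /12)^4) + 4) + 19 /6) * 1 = 524539 /3750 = 139.88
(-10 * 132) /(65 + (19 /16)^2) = -112640 /5667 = -19.88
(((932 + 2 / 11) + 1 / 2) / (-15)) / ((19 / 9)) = -61557 / 2090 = -29.45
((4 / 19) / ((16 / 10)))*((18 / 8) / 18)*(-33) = -165 / 304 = -0.54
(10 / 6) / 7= 5 / 21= 0.24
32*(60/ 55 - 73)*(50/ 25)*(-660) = 3037440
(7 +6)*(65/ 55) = 169/ 11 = 15.36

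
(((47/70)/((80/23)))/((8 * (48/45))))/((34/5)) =3243/974848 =0.00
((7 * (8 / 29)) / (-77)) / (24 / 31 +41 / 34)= -8432 / 665753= -0.01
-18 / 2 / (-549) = 1 / 61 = 0.02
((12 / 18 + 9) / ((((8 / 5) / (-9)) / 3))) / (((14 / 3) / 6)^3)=-951345 / 2744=-346.70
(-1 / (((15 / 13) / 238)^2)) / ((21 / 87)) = -39658892 / 225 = -176261.74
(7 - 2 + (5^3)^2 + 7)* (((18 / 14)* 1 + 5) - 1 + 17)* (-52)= -126847344 / 7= -18121049.14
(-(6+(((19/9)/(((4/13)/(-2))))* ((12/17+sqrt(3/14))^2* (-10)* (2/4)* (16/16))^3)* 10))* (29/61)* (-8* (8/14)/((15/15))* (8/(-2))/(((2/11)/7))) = -3696930238937327832/505030356187 - 33541187308200000* sqrt(42)/29707668011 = -14637238.51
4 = 4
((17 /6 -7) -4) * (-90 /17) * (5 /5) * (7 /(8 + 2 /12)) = 630 /17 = 37.06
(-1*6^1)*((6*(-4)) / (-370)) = -72 / 185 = -0.39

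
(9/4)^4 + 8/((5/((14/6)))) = 112751/3840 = 29.36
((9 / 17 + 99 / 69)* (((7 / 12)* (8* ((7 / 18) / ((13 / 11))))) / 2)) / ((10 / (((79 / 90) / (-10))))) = -0.01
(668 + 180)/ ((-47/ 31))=-26288/ 47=-559.32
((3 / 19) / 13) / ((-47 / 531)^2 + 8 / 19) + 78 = 2330672109 / 29869567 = 78.03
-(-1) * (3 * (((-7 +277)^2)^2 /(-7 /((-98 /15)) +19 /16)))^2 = 3188516495055897600000000 /64009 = 49813565202641778499.90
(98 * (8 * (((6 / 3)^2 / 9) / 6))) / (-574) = -112 / 1107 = -0.10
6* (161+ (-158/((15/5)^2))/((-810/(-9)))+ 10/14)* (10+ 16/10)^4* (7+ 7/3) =41455221870976/253125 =163773716.03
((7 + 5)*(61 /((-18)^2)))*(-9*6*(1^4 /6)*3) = -61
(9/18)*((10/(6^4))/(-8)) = -5/10368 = -0.00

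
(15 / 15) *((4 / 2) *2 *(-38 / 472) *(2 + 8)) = -190 / 59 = -3.22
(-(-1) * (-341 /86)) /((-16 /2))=341 /688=0.50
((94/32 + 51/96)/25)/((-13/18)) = -999/5200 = -0.19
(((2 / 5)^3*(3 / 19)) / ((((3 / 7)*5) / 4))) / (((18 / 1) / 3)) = 112 / 35625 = 0.00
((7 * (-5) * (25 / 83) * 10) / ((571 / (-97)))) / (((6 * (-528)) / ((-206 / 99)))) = 43710625 / 3715990344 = 0.01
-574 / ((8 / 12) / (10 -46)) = 30996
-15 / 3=-5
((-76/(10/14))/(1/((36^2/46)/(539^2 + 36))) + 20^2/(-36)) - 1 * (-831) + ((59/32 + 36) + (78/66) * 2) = 91045023729527/105855726240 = 860.09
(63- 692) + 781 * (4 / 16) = -1735 / 4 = -433.75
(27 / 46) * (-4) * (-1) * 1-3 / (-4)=285 / 92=3.10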